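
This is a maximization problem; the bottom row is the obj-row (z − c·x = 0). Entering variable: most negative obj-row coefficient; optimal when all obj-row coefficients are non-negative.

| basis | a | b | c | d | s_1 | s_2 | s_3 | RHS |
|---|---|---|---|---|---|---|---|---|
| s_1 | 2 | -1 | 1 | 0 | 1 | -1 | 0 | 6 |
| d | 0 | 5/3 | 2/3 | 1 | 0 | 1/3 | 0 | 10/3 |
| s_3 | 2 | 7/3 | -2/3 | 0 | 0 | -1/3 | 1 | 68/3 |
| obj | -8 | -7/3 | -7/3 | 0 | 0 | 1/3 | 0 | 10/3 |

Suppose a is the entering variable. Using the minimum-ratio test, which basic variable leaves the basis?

s_1

Column a entries and ratios — s_1: 6/2 = 3; d: 0 ≤ 0, skip; s_3: (68/3)/2 = 34/3.
Smallest ratio is 3 in the row of s_1, so s_1 leaves.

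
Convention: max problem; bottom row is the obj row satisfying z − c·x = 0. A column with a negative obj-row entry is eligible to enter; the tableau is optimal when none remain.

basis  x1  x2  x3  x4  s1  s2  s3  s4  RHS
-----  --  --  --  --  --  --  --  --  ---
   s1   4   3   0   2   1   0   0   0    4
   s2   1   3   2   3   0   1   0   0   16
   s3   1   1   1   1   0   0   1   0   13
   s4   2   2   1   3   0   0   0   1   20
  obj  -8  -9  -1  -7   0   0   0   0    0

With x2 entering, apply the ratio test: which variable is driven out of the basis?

s1

Column x2 entries and ratios — s1: 4/3 = 4/3; s2: 16/3 = 16/3; s3: 13/1 = 13; s4: 20/2 = 10.
Smallest ratio is 4/3 in the row of s1, so s1 leaves.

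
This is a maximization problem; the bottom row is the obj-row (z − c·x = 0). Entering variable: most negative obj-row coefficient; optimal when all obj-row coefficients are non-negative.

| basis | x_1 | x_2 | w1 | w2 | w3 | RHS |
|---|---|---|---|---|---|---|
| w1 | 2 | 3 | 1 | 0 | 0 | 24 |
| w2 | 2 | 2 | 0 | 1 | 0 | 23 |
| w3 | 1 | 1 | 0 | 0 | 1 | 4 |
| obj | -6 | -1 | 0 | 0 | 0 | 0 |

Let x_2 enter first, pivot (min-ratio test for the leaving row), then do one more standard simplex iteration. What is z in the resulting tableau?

24

Ratio test on column x_2 — row 1: 24/3 = 8; row 2: 23/2 = 23/2; row 3: 4/1 = 4. Minimum is 4 at row 3 (w3 leaves); pivot element 1.
Pivot on row 3; the obj-row RHS becomes 0 − (-1)·4 = 4.
Next entering variable (most negative obj-row entry -5): x_1.
Ratio test on column x_1 — row 1: entry -1 ≤ 0; row 2: entry 0 ≤ 0; row 3: 4/1 = 4. Minimum is 4 at row 3 (x_2 leaves); pivot element 1.
After the second pivot the obj-row RHS is 4 − (-5)·4 = 24.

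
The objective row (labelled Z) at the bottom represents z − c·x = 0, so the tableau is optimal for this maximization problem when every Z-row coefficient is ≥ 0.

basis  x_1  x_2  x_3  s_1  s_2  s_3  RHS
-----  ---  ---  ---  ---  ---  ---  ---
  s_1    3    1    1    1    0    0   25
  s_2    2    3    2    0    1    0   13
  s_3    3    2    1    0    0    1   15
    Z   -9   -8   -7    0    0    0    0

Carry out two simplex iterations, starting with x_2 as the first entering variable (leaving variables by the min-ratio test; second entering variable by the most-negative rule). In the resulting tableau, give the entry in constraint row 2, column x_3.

Ratio test on column x_2 — row 1: 25/1 = 25; row 2: 13/3 = 13/3; row 3: 15/2 = 15/2. Minimum is 13/3 at row 2 (s_2 leaves); pivot element 3.
Divide row 2 by 3; eliminate column x_2 from the other rows.
Second iteration: most negative Z-row entry is -11/3 in column x_1, so x_1 enters.
Ratio test on column x_1 — row 1: (62/3)/(7/3) = 62/7; row 2: (13/3)/(2/3) = 13/2; row 3: (19/3)/(5/3) = 19/5. Minimum is 19/5 at row 3 (s_3 leaves); pivot element 5/3.
Divide row 3 by 5/3; eliminate column x_1 from the other rows.
After both pivots, the entry at constraint row 2, column x_3 is 4/5.

4/5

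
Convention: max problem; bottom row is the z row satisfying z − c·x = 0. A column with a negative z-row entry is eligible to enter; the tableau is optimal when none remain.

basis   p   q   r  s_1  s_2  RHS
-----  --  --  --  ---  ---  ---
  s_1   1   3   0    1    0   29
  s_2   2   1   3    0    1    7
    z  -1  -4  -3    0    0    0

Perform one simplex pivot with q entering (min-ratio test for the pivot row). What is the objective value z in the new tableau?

Ratio test on column q — row 1: 29/3 = 29/3; row 2: 7/1 = 7. Minimum is 7 at row 2 (s_2 leaves); pivot element 1.
Pivot on row 2; the z-row RHS becomes 0 − (-4)·7 = 28.

28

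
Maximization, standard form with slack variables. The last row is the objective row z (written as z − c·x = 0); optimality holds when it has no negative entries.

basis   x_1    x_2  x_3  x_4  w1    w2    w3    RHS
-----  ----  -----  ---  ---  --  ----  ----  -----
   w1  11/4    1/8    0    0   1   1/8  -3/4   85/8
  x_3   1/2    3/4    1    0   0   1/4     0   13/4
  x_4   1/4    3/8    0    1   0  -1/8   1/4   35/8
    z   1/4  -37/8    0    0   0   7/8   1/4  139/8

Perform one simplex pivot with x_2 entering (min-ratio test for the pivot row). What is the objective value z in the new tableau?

Ratio test on column x_2 — row 1: (85/8)/(1/8) = 85; row 2: (13/4)/(3/4) = 13/3; row 3: (35/8)/(3/8) = 35/3. Minimum is 13/3 at row 2 (x_3 leaves); pivot element 3/4.
Pivot on row 2; the z-row RHS becomes 139/8 − (-37/8)·(13/3) = 449/12.

449/12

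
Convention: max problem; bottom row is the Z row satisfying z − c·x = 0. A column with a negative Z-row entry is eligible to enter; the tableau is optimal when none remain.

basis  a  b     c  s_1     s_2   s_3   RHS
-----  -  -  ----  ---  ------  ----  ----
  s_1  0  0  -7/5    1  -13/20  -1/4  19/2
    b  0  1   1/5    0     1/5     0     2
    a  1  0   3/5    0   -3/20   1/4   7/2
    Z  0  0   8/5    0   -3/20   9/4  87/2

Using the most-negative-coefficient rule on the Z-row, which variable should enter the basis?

Negative Z-row entries: s_2: -3/20.
The most negative is -3/20 in column s_2, so s_2 enters.

s_2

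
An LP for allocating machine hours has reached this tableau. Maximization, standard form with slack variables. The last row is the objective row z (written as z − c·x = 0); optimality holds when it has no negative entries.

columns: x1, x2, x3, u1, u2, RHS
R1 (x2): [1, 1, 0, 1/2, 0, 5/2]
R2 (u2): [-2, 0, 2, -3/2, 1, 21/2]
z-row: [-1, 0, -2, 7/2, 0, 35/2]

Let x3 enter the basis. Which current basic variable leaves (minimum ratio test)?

u2

Column x3 entries and ratios — x2: 0 ≤ 0, skip; u2: (21/2)/2 = 21/4.
Smallest ratio is 21/4 in the row of u2, so u2 leaves.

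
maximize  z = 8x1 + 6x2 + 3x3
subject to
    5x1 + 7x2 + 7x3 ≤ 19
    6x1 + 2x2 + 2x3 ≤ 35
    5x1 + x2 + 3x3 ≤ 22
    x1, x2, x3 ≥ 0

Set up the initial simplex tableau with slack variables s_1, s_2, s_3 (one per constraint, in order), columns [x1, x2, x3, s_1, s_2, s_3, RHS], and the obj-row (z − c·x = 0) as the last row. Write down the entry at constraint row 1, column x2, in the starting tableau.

7

Constraint 1 has coefficient 7 on x2.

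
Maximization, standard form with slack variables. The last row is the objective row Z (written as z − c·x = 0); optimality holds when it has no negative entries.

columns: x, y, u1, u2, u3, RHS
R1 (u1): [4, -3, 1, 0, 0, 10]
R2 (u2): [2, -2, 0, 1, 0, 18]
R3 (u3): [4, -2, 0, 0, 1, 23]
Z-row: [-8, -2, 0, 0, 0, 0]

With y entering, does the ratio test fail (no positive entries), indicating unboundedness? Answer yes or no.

Every constraint-row entry in column y is ≤ 0, so increasing y is unbounded.

yes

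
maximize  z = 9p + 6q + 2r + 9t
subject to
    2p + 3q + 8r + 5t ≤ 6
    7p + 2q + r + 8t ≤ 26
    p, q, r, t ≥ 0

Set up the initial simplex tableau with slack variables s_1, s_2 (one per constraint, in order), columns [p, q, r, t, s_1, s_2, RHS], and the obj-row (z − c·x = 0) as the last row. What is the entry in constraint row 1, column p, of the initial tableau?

2

Constraint 1 has coefficient 2 on p.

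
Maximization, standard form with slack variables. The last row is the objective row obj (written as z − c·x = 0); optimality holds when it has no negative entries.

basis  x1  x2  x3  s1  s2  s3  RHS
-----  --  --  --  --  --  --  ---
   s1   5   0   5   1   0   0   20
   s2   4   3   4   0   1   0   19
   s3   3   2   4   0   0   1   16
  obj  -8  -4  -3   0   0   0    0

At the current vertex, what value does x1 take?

0

x1 is not in the basis, so in the current basic feasible solution x1 = 0.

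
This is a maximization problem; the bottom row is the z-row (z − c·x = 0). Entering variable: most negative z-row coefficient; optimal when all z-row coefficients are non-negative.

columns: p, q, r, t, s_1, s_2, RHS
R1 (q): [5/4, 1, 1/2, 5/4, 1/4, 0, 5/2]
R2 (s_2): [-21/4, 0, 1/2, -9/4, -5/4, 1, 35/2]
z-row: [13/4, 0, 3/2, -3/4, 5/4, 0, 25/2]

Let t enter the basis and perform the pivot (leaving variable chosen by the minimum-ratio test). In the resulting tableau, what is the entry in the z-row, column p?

Ratio test on column t — row 1: (5/2)/(5/4) = 2; row 2: entry -9/4 ≤ 0. Minimum is 2 at row 1 (q leaves); pivot element 5/4.
Divide row 1 by 5/4; eliminate column t from the other rows.
z-row update in column p: 13/4 − (-3/4)·1 = 4.

4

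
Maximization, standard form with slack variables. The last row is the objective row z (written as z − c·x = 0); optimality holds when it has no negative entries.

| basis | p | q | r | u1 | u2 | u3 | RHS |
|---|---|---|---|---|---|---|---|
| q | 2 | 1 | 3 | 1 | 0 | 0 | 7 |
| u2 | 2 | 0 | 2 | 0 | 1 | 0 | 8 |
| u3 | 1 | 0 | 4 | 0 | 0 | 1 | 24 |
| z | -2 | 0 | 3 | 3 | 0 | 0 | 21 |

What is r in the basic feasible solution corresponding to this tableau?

r is not in the basis, so in the current basic feasible solution r = 0.

0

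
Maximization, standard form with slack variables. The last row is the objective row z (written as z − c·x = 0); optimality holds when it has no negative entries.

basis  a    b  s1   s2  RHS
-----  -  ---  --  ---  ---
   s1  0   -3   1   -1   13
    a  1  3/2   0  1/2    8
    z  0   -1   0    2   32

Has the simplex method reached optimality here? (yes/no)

The z-row has a negative entry -1 in column b, so it is not optimal.

no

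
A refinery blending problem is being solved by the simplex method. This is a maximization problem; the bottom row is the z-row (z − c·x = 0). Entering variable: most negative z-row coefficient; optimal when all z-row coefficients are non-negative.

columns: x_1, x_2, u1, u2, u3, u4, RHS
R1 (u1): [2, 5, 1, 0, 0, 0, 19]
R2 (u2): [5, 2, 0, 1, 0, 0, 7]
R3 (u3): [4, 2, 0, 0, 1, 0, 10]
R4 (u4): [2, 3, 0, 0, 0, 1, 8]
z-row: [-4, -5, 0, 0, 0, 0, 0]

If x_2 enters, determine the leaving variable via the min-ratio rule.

u4

Column x_2 entries and ratios — u1: 19/5 = 19/5; u2: 7/2 = 7/2; u3: 10/2 = 5; u4: 8/3 = 8/3.
Smallest ratio is 8/3 in the row of u4, so u4 leaves.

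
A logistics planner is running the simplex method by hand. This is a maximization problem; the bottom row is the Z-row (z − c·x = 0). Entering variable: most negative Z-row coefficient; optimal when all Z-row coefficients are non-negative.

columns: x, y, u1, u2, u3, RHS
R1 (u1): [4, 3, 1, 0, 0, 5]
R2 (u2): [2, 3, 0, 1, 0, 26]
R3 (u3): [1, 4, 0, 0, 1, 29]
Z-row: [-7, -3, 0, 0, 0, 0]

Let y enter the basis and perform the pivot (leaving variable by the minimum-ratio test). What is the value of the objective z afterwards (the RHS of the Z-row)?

Ratio test on column y — row 1: 5/3 = 5/3; row 2: 26/3 = 26/3; row 3: 29/4 = 29/4. Minimum is 5/3 at row 1 (u1 leaves); pivot element 3.
Pivot on row 1; the Z-row RHS becomes 0 − (-3)·(5/3) = 5.

5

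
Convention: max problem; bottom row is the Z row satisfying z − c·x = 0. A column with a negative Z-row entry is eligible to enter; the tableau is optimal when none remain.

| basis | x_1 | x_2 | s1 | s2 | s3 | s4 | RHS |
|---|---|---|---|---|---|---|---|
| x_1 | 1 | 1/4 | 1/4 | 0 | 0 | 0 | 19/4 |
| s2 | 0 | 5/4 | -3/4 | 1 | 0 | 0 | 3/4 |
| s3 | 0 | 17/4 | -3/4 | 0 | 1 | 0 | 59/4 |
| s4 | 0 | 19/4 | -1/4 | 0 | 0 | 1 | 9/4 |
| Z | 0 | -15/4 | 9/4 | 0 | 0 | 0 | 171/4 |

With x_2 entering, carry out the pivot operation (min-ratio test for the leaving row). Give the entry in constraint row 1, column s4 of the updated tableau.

-1/19

Ratio test on column x_2 — row 1: (19/4)/(1/4) = 19; row 2: (3/4)/(5/4) = 3/5; row 3: (59/4)/(17/4) = 59/17; row 4: (9/4)/(19/4) = 9/19. Minimum is 9/19 at row 4 (s4 leaves); pivot element 19/4.
Divide row 4 by 19/4; eliminate column x_2 from the other rows.
Row 1 update in column s4: 0 − (1/4)·(4/19) = -1/19.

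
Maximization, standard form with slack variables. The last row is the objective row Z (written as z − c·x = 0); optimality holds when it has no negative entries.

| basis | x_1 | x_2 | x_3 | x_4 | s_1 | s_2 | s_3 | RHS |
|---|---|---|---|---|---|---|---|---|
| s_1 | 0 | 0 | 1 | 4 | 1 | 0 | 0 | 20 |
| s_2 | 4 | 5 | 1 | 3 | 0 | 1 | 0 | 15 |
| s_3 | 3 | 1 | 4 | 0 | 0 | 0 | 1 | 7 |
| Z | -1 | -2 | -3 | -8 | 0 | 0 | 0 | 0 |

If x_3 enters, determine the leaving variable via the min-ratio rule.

Column x_3 entries and ratios — s_1: 20/1 = 20; s_2: 15/1 = 15; s_3: 7/4 = 7/4.
Smallest ratio is 7/4 in the row of s_3, so s_3 leaves.

s_3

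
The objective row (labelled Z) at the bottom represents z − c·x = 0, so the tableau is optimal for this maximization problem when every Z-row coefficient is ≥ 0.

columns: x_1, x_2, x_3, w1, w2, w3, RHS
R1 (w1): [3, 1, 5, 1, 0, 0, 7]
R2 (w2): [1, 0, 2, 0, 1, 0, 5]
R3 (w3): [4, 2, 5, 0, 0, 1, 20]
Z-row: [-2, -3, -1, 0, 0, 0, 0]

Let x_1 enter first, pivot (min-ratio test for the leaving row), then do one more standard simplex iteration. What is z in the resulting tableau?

21

Ratio test on column x_1 — row 1: 7/3 = 7/3; row 2: 5/1 = 5; row 3: 20/4 = 5. Minimum is 7/3 at row 1 (w1 leaves); pivot element 3.
Pivot on row 1; the Z-row RHS becomes 0 − (-2)·(7/3) = 14/3.
Next entering variable (most negative Z-row entry -7/3): x_2.
Ratio test on column x_2 — row 1: (7/3)/(1/3) = 7; row 2: entry -1/3 ≤ 0; row 3: (32/3)/(2/3) = 16. Minimum is 7 at row 1 (x_1 leaves); pivot element 1/3.
After the second pivot the Z-row RHS is 14/3 − (-7/3)·7 = 21.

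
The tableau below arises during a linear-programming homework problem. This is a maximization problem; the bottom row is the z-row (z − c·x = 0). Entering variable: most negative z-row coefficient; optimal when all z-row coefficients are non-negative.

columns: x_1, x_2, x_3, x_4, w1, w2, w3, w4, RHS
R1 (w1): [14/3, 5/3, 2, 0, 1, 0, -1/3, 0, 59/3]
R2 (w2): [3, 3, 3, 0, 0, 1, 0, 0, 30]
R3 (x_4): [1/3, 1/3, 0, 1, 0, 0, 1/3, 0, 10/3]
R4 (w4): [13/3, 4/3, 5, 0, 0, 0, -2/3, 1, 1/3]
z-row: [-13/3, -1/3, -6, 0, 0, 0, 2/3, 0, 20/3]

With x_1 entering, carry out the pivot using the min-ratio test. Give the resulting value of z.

Ratio test on column x_1 — row 1: (59/3)/(14/3) = 59/14; row 2: 30/3 = 10; row 3: (10/3)/(1/3) = 10; row 4: (1/3)/(13/3) = 1/13. Minimum is 1/13 at row 4 (w4 leaves); pivot element 13/3.
Pivot on row 4; the z-row RHS becomes 20/3 − (-13/3)·(1/13) = 7.

7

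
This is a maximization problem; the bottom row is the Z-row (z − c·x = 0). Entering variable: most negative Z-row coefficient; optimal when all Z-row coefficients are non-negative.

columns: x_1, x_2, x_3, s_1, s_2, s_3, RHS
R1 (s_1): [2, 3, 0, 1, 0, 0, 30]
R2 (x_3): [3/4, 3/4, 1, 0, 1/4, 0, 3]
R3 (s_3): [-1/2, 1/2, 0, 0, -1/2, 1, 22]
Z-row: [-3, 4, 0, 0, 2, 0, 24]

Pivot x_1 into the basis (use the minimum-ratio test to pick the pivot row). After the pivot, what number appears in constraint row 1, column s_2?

-2/3

Ratio test on column x_1 — row 1: 30/2 = 15; row 2: 3/(3/4) = 4; row 3: entry -1/2 ≤ 0. Minimum is 4 at row 2 (x_3 leaves); pivot element 3/4.
Divide row 2 by 3/4; eliminate column x_1 from the other rows.
Row 1 update in column s_2: 0 − 2·(1/3) = -2/3.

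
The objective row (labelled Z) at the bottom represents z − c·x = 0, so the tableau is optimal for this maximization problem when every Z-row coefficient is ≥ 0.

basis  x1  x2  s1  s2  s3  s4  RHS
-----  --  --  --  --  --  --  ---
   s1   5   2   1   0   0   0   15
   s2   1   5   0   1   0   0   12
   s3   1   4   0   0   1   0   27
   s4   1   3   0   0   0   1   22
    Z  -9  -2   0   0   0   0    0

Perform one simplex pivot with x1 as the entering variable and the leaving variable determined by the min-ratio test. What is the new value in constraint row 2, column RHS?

Ratio test on column x1 — row 1: 15/5 = 3; row 2: 12/1 = 12; row 3: 27/1 = 27; row 4: 22/1 = 22. Minimum is 3 at row 1 (s1 leaves); pivot element 5.
Divide row 1 by 5; eliminate column x1 from the other rows.
Row 2 update in column RHS: 12 − 1·3 = 9.

9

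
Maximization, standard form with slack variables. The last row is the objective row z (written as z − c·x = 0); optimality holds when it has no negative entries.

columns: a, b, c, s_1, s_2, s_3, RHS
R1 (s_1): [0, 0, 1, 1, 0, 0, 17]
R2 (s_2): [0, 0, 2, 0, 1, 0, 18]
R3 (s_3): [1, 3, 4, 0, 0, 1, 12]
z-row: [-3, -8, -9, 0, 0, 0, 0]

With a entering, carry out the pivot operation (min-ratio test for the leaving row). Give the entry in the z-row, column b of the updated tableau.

1

Ratio test on column a — row 1: entry 0 ≤ 0; row 2: entry 0 ≤ 0; row 3: 12/1 = 12. Minimum is 12 at row 3 (s_3 leaves); pivot element 1.
Divide row 3 by 1; eliminate column a from the other rows.
z-row update in column b: -8 − (-3)·3 = 1.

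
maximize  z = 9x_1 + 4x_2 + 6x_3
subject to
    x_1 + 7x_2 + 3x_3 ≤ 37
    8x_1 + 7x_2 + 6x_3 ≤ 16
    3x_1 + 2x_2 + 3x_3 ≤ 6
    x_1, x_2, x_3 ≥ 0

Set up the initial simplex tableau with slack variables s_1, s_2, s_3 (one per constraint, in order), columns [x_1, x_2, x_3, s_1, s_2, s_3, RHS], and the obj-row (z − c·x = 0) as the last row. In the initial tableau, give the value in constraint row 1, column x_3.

Constraint 1 has coefficient 3 on x_3.

3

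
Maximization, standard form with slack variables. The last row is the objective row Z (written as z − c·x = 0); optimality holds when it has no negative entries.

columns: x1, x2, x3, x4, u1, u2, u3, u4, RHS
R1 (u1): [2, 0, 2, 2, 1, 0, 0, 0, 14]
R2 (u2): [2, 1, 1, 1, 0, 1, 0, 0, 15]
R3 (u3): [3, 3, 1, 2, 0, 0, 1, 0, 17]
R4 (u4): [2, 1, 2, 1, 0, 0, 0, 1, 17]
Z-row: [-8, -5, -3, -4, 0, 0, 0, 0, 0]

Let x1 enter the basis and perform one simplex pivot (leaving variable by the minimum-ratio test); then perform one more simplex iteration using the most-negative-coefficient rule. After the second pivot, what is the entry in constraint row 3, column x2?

3/2

Ratio test on column x1 — row 1: 14/2 = 7; row 2: 15/2 = 15/2; row 3: 17/3 = 17/3; row 4: 17/2 = 17/2. Minimum is 17/3 at row 3 (u3 leaves); pivot element 3.
Divide row 3 by 3; eliminate column x1 from the other rows.
Second iteration: most negative Z-row entry is -1/3 in column x3, so x3 enters.
Ratio test on column x3 — row 1: (8/3)/(4/3) = 2; row 2: (11/3)/(1/3) = 11; row 3: (17/3)/(1/3) = 17; row 4: (17/3)/(4/3) = 17/4. Minimum is 2 at row 1 (u1 leaves); pivot element 4/3.
Divide row 1 by 4/3; eliminate column x3 from the other rows.
After both pivots, the entry at constraint row 3, column x2 is 3/2.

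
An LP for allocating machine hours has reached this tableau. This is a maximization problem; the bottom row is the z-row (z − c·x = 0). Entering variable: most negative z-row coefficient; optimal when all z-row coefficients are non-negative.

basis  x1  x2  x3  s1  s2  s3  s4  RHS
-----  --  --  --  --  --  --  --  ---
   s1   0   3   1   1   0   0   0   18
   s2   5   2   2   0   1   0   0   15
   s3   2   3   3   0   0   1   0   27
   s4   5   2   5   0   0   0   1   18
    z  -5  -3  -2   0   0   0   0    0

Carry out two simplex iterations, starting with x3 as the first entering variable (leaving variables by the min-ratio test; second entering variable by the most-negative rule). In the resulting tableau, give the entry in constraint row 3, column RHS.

Ratio test on column x3 — row 1: 18/1 = 18; row 2: 15/2 = 15/2; row 3: 27/3 = 9; row 4: 18/5 = 18/5. Minimum is 18/5 at row 4 (s4 leaves); pivot element 5.
Divide row 4 by 5; eliminate column x3 from the other rows.
Second iteration: most negative z-row entry is -3 in column x1, so x1 enters.
Ratio test on column x1 — row 1: entry -1 ≤ 0; row 2: (39/5)/3 = 13/5; row 3: entry -1 ≤ 0; row 4: (18/5)/1 = 18/5. Minimum is 13/5 at row 2 (s2 leaves); pivot element 3.
Divide row 2 by 3; eliminate column x1 from the other rows.
After both pivots, the entry at constraint row 3, column RHS is 94/5.

94/5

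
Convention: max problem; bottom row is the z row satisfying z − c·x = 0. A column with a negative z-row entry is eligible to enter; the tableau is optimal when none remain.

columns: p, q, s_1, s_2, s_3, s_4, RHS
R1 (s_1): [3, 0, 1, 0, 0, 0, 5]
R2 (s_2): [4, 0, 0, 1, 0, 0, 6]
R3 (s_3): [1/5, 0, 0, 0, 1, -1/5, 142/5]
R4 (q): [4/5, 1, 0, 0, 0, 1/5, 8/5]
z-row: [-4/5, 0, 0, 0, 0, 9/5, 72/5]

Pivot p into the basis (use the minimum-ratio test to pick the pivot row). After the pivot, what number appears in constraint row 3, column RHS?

281/10

Ratio test on column p — row 1: 5/3 = 5/3; row 2: 6/4 = 3/2; row 3: (142/5)/(1/5) = 142; row 4: (8/5)/(4/5) = 2. Minimum is 3/2 at row 2 (s_2 leaves); pivot element 4.
Divide row 2 by 4; eliminate column p from the other rows.
Row 3 update in column RHS: 142/5 − (1/5)·(3/2) = 281/10.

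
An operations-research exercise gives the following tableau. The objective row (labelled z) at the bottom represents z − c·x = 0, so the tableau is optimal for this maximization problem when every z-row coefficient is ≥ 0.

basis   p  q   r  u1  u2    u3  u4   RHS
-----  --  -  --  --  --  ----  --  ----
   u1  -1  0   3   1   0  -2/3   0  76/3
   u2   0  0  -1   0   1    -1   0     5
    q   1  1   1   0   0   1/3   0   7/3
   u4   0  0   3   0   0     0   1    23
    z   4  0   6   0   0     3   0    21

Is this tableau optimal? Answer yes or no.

Every z-row coefficient is ≥ 0, so the tableau is optimal.

yes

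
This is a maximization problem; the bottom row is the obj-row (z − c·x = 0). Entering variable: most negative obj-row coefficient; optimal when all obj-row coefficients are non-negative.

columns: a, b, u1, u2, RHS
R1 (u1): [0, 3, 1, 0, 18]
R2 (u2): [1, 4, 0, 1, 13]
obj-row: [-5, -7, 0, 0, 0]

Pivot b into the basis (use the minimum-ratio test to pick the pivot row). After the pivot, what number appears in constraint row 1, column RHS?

33/4

Ratio test on column b — row 1: 18/3 = 6; row 2: 13/4 = 13/4. Minimum is 13/4 at row 2 (u2 leaves); pivot element 4.
Divide row 2 by 4; eliminate column b from the other rows.
Row 1 update in column RHS: 18 − 3·(13/4) = 33/4.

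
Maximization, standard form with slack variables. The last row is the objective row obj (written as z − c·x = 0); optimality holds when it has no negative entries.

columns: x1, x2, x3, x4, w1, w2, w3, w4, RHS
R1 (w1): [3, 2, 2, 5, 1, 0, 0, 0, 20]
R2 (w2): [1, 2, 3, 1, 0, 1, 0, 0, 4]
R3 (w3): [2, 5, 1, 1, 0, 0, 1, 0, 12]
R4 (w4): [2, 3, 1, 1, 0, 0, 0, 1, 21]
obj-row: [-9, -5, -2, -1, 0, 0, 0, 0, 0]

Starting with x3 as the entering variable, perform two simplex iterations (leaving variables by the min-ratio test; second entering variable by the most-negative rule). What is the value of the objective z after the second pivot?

Ratio test on column x3 — row 1: 20/2 = 10; row 2: 4/3 = 4/3; row 3: 12/1 = 12; row 4: 21/1 = 21. Minimum is 4/3 at row 2 (w2 leaves); pivot element 3.
Pivot on row 2; the obj-row RHS becomes 0 − (-2)·(4/3) = 8/3.
Next entering variable (most negative obj-row entry -25/3): x1.
Ratio test on column x1 — row 1: (52/3)/(7/3) = 52/7; row 2: (4/3)/(1/3) = 4; row 3: (32/3)/(5/3) = 32/5; row 4: (59/3)/(5/3) = 59/5. Minimum is 4 at row 2 (x3 leaves); pivot element 1/3.
After the second pivot the obj-row RHS is 8/3 − (-25/3)·4 = 36.

36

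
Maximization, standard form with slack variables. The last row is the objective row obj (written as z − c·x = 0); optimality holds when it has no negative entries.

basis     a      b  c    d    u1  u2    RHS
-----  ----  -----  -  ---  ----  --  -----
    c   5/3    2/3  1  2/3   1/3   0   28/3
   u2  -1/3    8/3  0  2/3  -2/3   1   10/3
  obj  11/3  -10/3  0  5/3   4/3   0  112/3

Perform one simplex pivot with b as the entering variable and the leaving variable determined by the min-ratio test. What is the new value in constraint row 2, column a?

-1/8

Ratio test on column b — row 1: (28/3)/(2/3) = 14; row 2: (10/3)/(8/3) = 5/4. Minimum is 5/4 at row 2 (u2 leaves); pivot element 8/3.
Divide row 2 by 8/3; eliminate column b from the other rows.
In the new row 2, the a entry is the old entry divided by the pivot: (-1/3)/(8/3) = -1/8.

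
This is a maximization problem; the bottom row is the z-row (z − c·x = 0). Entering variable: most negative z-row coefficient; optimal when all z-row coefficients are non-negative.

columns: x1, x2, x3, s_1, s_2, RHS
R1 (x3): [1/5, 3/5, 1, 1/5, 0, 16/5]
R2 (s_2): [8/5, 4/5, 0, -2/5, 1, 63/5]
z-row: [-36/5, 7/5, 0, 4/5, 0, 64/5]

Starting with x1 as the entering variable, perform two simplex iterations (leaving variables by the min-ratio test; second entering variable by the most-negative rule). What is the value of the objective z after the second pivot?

Ratio test on column x1 — row 1: (16/5)/(1/5) = 16; row 2: (63/5)/(8/5) = 63/8. Minimum is 63/8 at row 2 (s_2 leaves); pivot element 8/5.
Pivot on row 2; the z-row RHS becomes 64/5 − (-36/5)·(63/8) = 139/2.
Next entering variable (most negative z-row entry -1): s_1.
Ratio test on column s_1 — row 1: (13/8)/(1/4) = 13/2; row 2: entry -1/4 ≤ 0. Minimum is 13/2 at row 1 (x3 leaves); pivot element 1/4.
After the second pivot the z-row RHS is 139/2 − (-1)·(13/2) = 76.

76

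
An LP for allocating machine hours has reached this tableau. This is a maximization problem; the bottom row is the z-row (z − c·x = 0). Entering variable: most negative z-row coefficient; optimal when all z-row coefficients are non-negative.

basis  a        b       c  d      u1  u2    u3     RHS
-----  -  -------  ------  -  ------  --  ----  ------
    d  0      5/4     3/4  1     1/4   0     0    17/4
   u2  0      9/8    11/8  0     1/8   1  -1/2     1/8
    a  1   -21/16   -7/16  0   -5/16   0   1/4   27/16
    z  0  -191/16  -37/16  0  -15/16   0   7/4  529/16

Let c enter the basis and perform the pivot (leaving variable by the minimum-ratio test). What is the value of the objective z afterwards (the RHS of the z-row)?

Ratio test on column c — row 1: (17/4)/(3/4) = 17/3; row 2: (1/8)/(11/8) = 1/11; row 3: entry -7/16 ≤ 0. Minimum is 1/11 at row 2 (u2 leaves); pivot element 11/8.
Pivot on row 2; the z-row RHS becomes 529/16 − (-37/16)·(1/11) = 366/11.

366/11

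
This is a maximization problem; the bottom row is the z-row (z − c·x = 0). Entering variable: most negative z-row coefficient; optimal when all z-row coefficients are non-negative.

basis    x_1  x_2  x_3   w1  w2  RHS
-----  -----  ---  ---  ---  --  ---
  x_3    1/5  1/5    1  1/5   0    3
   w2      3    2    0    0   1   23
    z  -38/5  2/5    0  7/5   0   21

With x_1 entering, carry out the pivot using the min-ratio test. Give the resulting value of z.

Ratio test on column x_1 — row 1: 3/(1/5) = 15; row 2: 23/3 = 23/3. Minimum is 23/3 at row 2 (w2 leaves); pivot element 3.
Pivot on row 2; the z-row RHS becomes 21 − (-38/5)·(23/3) = 1189/15.

1189/15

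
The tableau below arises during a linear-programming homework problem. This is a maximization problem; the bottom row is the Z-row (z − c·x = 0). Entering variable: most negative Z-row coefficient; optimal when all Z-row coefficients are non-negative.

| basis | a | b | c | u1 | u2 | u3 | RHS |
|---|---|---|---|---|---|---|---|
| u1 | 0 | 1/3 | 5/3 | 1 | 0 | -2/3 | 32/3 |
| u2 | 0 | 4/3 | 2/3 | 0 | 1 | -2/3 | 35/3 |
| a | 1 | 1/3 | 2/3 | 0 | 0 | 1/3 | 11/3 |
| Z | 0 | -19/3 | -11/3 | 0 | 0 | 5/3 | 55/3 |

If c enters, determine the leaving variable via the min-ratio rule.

a

Column c entries and ratios — u1: (32/3)/(5/3) = 32/5; u2: (35/3)/(2/3) = 35/2; a: (11/3)/(2/3) = 11/2.
Smallest ratio is 11/2 in the row of a, so a leaves.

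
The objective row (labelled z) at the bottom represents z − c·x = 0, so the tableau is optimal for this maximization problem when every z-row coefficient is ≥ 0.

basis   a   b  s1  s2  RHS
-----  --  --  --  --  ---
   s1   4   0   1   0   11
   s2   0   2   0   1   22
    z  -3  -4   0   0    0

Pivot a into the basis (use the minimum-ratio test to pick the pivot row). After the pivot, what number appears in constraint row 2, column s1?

0

Ratio test on column a — row 1: 11/4 = 11/4; row 2: entry 0 ≤ 0. Minimum is 11/4 at row 1 (s1 leaves); pivot element 4.
Divide row 1 by 4; eliminate column a from the other rows.
Row 2 update in column s1: 0 − 0·(1/4) = 0.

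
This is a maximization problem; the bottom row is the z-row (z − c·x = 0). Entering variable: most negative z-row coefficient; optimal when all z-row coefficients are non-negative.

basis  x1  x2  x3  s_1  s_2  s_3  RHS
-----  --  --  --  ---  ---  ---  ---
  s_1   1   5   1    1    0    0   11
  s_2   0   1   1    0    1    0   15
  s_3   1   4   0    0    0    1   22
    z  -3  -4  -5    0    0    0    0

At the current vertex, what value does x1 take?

x1 is not in the basis, so in the current basic feasible solution x1 = 0.

0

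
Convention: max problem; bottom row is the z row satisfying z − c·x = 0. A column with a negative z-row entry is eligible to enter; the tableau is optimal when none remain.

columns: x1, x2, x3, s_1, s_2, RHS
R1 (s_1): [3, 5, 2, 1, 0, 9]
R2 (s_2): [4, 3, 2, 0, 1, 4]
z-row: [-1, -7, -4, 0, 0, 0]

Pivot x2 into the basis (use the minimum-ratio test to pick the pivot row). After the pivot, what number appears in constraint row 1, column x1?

-11/3

Ratio test on column x2 — row 1: 9/5 = 9/5; row 2: 4/3 = 4/3. Minimum is 4/3 at row 2 (s_2 leaves); pivot element 3.
Divide row 2 by 3; eliminate column x2 from the other rows.
Row 1 update in column x1: 3 − 5·(4/3) = -11/3.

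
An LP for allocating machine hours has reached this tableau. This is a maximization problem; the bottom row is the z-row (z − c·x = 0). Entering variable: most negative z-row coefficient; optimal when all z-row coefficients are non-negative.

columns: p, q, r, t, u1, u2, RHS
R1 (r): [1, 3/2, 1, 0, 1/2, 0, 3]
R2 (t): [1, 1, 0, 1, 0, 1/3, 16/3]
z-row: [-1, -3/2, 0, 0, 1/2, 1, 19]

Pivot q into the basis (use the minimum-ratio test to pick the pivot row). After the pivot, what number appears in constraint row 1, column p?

2/3

Ratio test on column q — row 1: 3/(3/2) = 2; row 2: (16/3)/1 = 16/3. Minimum is 2 at row 1 (r leaves); pivot element 3/2.
Divide row 1 by 3/2; eliminate column q from the other rows.
In the new row 1, the p entry is the old entry divided by the pivot: 1/(3/2) = 2/3.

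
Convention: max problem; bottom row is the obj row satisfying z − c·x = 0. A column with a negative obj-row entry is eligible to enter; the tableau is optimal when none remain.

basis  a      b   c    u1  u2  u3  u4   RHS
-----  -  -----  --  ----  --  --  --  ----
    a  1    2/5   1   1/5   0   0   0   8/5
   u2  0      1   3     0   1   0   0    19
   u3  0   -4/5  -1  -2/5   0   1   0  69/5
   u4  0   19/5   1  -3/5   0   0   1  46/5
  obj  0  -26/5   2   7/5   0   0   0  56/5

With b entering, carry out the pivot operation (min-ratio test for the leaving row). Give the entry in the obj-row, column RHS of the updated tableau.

Ratio test on column b — row 1: (8/5)/(2/5) = 4; row 2: 19/1 = 19; row 3: entry -4/5 ≤ 0; row 4: (46/5)/(19/5) = 46/19. Minimum is 46/19 at row 4 (u4 leaves); pivot element 19/5.
Divide row 4 by 19/5; eliminate column b from the other rows.
obj-row update in column RHS: 56/5 − (-26/5)·(46/19) = 452/19.

452/19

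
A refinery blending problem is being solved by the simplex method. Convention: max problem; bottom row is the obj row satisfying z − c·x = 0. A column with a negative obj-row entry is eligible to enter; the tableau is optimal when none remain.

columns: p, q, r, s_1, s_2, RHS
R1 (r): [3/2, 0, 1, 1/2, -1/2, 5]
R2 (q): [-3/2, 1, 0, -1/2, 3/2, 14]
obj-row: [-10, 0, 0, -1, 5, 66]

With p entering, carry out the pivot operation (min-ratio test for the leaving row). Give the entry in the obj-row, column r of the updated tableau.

Ratio test on column p — row 1: 5/(3/2) = 10/3; row 2: entry -3/2 ≤ 0. Minimum is 10/3 at row 1 (r leaves); pivot element 3/2.
Divide row 1 by 3/2; eliminate column p from the other rows.
obj-row update in column r: 0 − (-10)·(2/3) = 20/3.

20/3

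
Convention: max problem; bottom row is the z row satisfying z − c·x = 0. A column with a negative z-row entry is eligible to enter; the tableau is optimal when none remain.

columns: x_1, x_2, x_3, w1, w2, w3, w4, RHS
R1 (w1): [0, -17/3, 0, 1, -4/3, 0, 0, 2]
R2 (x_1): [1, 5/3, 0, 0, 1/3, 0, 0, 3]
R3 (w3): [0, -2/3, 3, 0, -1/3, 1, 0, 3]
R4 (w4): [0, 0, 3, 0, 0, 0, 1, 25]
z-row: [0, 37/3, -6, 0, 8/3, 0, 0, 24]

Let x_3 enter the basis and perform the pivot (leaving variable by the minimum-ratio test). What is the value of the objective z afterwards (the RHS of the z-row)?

30

Ratio test on column x_3 — row 1: entry 0 ≤ 0; row 2: entry 0 ≤ 0; row 3: 3/3 = 1; row 4: 25/3 = 25/3. Minimum is 1 at row 3 (w3 leaves); pivot element 3.
Pivot on row 3; the z-row RHS becomes 24 − (-6)·1 = 30.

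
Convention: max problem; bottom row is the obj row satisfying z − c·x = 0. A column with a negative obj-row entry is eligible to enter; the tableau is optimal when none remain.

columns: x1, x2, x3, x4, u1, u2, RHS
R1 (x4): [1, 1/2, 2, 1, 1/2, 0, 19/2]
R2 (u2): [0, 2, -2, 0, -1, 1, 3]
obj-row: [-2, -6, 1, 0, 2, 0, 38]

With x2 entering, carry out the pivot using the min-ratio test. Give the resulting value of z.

47

Ratio test on column x2 — row 1: (19/2)/(1/2) = 19; row 2: 3/2 = 3/2. Minimum is 3/2 at row 2 (u2 leaves); pivot element 2.
Pivot on row 2; the obj-row RHS becomes 38 − (-6)·(3/2) = 47.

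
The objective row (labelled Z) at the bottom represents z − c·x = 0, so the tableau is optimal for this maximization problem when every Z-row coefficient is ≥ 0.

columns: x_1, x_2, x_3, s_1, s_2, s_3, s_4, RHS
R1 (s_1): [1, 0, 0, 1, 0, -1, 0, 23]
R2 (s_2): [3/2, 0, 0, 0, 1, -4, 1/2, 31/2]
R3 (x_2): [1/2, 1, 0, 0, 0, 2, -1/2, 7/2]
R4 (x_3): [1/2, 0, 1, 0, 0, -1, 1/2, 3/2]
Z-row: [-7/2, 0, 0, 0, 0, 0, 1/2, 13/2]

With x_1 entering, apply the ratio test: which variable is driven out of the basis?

x_3

Column x_1 entries and ratios — s_1: 23/1 = 23; s_2: (31/2)/(3/2) = 31/3; x_2: (7/2)/(1/2) = 7; x_3: (3/2)/(1/2) = 3.
Smallest ratio is 3 in the row of x_3, so x_3 leaves.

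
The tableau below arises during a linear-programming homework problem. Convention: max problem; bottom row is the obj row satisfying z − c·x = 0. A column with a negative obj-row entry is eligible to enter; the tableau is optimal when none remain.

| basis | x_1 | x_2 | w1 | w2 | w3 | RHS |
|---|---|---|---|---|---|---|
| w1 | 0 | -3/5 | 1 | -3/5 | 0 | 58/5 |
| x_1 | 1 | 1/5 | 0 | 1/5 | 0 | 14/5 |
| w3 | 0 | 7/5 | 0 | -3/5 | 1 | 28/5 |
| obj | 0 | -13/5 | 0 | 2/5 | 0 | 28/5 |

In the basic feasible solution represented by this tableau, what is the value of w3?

w3 is basic (row 3); its value is the RHS of that row, 28/5.

28/5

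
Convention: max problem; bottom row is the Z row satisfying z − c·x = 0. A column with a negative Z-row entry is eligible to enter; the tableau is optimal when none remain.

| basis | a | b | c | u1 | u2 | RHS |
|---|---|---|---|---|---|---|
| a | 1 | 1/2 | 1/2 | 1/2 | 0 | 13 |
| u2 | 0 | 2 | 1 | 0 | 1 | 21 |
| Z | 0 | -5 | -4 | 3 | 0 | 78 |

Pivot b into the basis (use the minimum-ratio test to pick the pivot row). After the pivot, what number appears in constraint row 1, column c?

1/4

Ratio test on column b — row 1: 13/(1/2) = 26; row 2: 21/2 = 21/2. Minimum is 21/2 at row 2 (u2 leaves); pivot element 2.
Divide row 2 by 2; eliminate column b from the other rows.
Row 1 update in column c: 1/2 − (1/2)·(1/2) = 1/4.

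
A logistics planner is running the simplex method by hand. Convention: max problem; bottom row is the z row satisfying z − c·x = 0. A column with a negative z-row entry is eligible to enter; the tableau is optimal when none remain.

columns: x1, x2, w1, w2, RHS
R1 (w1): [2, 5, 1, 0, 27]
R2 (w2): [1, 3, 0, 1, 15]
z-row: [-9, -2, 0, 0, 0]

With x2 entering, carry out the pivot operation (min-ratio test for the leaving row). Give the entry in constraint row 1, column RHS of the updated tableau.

2

Ratio test on column x2 — row 1: 27/5 = 27/5; row 2: 15/3 = 5. Minimum is 5 at row 2 (w2 leaves); pivot element 3.
Divide row 2 by 3; eliminate column x2 from the other rows.
Row 1 update in column RHS: 27 − 5·5 = 2.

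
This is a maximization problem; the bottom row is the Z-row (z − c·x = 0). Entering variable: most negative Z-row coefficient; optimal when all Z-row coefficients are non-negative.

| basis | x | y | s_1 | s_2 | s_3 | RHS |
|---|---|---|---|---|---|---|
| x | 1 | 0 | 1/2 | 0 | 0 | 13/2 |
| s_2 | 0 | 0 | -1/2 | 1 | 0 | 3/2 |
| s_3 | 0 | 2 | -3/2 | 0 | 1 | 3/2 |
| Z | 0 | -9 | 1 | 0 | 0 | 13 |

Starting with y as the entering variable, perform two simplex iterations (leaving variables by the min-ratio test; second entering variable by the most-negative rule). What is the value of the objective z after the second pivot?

Ratio test on column y — row 1: entry 0 ≤ 0; row 2: entry 0 ≤ 0; row 3: (3/2)/2 = 3/4. Minimum is 3/4 at row 3 (s_3 leaves); pivot element 2.
Pivot on row 3; the Z-row RHS becomes 13 − (-9)·(3/4) = 79/4.
Next entering variable (most negative Z-row entry -23/4): s_1.
Ratio test on column s_1 — row 1: (13/2)/(1/2) = 13; row 2: entry -1/2 ≤ 0; row 3: entry -3/4 ≤ 0. Minimum is 13 at row 1 (x leaves); pivot element 1/2.
After the second pivot the Z-row RHS is 79/4 − (-23/4)·13 = 189/2.

189/2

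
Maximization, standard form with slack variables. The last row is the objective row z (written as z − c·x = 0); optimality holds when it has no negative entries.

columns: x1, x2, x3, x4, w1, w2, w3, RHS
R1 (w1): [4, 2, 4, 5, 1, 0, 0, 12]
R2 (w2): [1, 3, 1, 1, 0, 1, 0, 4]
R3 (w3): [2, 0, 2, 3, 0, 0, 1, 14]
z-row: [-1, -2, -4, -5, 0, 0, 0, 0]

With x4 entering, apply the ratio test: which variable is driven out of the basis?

w1

Column x4 entries and ratios — w1: 12/5 = 12/5; w2: 4/1 = 4; w3: 14/3 = 14/3.
Smallest ratio is 12/5 in the row of w1, so w1 leaves.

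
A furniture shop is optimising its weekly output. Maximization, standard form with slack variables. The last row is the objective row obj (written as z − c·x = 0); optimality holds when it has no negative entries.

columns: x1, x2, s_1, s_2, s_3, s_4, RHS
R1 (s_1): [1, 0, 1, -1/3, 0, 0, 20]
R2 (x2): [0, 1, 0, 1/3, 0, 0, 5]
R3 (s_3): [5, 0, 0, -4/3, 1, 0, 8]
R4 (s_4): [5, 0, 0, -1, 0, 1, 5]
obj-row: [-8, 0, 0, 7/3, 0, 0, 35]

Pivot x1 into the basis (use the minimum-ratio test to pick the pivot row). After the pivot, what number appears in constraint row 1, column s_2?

Ratio test on column x1 — row 1: 20/1 = 20; row 2: entry 0 ≤ 0; row 3: 8/5 = 8/5; row 4: 5/5 = 1. Minimum is 1 at row 4 (s_4 leaves); pivot element 5.
Divide row 4 by 5; eliminate column x1 from the other rows.
Row 1 update in column s_2: -1/3 − 1·(-1/5) = -2/15.

-2/15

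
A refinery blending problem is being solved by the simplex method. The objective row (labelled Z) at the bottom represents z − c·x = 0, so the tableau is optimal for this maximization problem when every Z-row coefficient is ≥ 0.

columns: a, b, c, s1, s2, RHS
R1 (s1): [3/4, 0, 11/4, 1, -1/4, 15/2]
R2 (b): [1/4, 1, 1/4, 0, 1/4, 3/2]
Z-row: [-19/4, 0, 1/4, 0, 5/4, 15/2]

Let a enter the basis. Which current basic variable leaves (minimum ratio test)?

Column a entries and ratios — s1: (15/2)/(3/4) = 10; b: (3/2)/(1/4) = 6.
Smallest ratio is 6 in the row of b, so b leaves.

b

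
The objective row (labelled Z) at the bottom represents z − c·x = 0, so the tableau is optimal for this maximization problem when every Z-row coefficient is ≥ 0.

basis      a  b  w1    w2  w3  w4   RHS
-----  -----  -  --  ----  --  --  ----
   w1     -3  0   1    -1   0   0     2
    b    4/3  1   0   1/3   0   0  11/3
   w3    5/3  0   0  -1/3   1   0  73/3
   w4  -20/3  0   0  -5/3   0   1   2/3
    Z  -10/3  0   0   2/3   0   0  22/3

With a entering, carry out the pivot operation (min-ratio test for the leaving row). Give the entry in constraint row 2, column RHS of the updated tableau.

Ratio test on column a — row 1: entry -3 ≤ 0; row 2: (11/3)/(4/3) = 11/4; row 3: (73/3)/(5/3) = 73/5; row 4: entry -20/3 ≤ 0. Minimum is 11/4 at row 2 (b leaves); pivot element 4/3.
Divide row 2 by 4/3; eliminate column a from the other rows.
In the new row 2, the RHS entry is the old entry divided by the pivot: (11/3)/(4/3) = 11/4.

11/4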